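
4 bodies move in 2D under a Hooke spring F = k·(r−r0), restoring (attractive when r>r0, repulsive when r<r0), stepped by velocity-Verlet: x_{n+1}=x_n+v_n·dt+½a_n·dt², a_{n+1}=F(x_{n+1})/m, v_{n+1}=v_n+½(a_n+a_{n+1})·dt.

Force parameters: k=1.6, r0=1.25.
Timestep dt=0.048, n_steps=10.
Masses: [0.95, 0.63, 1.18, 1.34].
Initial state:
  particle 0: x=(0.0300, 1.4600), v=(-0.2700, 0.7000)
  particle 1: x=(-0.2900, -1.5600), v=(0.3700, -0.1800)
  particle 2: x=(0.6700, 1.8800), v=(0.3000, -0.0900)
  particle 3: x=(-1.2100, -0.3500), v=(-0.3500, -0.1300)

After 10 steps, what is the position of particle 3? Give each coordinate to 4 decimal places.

step 0: x0=(0.0300, 1.4600) x1=(-0.2900, -1.5600) x2=(0.6700, 1.8800) x3=(-1.2100, -0.3500)
step 1: x0=(0.0149, 1.4881) x1=(-0.2703, -1.5563) x2=(0.6824, 1.8706) x3=(-1.2244, -0.3537)
step 2: x0=(-0.0047, 1.5052) x1=(-0.2471, -1.5277) x2=(0.6907, 1.8510) x3=(-1.2337, -0.3523)
step 3: x0=(-0.0285, 1.5114) x1=(-0.2206, -1.4747) x2=(0.6950, 1.8214) x3=(-1.2381, -0.3458)
step 4: x0=(-0.0564, 1.5070) x1=(-0.1911, -1.3981) x2=(0.6955, 1.7819) x3=(-1.2375, -0.3342)
step 5: x0=(-0.0883, 1.4925) x1=(-0.1589, -1.2992) x2=(0.6921, 1.7330) x3=(-1.2320, -0.3177)
step 6: x0=(-0.1237, 1.4686) x1=(-0.1243, -1.1798) x2=(0.6850, 1.6753) x3=(-1.2219, -0.2963)
step 7: x0=(-0.1624, 1.4361) x1=(-0.0878, -1.0419) x2=(0.6745, 1.6093) x3=(-1.2073, -0.2703)
step 8: x0=(-0.2040, 1.3961) x1=(-0.0495, -0.8881) x2=(0.6608, 1.5360) x3=(-1.1887, -0.2399)
step 9: x0=(-0.2481, 1.3496) x1=(-0.0099, -0.7208) x2=(0.6442, 1.4562) x3=(-1.1664, -0.2056)
step 10: x0=(-0.2942, 1.2979) x1=(0.0308, -0.5429) x2=(0.6249, 1.3709) x3=(-1.1409, -0.1678)

(-1.1409, -0.1678)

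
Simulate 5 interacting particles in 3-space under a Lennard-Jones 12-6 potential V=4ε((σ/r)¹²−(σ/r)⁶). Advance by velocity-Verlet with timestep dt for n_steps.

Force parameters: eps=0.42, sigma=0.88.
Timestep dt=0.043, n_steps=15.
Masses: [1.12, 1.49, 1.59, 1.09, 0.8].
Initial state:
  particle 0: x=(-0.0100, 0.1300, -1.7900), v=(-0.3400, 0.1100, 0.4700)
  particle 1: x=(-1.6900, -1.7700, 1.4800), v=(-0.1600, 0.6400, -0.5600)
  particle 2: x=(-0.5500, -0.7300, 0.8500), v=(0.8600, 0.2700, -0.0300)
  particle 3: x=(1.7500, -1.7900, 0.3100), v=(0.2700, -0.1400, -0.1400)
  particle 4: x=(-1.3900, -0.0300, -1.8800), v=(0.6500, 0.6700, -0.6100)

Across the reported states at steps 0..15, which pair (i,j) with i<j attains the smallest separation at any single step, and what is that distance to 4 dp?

pair (0,4), distance 0.9250

step 0: x0=(-0.0100, 0.1300, -1.7900) x1=(-1.6900, -1.7700, 1.4800) x2=(-0.5500, -0.7300, 0.8500) x3=(1.7500, -1.7900, 0.3100) x4=(-1.3900, -0.0300, -1.8800)
step 1: x0=(-0.0249, 0.1347, -1.7698) x1=(-1.6968, -1.7424, 1.4559) x2=(-0.5131, -0.7184, 0.8487) x3=(1.7616, -1.7960, 0.3040) x4=(-1.3616, -0.0011, -1.9062)
step 2: x0=(-0.0407, 0.1393, -1.7497) x1=(-1.7035, -1.7148, 1.4317) x2=(-0.4762, -0.7070, 0.8475) x3=(1.7732, -1.8020, 0.2980) x4=(-1.3321, 0.0278, -1.9323)
step 3: x0=(-0.0574, 0.1438, -1.7297) x1=(-1.7102, -1.6870, 1.4075) x2=(-0.4395, -0.6956, 0.8463) x3=(1.7848, -1.8080, 0.2919) x4=(-1.3012, 0.0569, -1.9582)
step 4: x0=(-0.0752, 0.1483, -1.7099) x1=(-1.7167, -1.6592, 1.3833) x2=(-0.4028, -0.6842, 0.8452) x3=(1.7963, -1.8140, 0.2859) x4=(-1.2688, 0.0861, -1.9838)
step 5: x0=(-0.0943, 0.1526, -1.6904) x1=(-1.7231, -1.6313, 1.3590) x2=(-0.3662, -0.6730, 0.8440) x3=(1.8079, -1.8200, 0.2799) x4=(-1.2346, 0.1154, -2.0089)
step 6: x0=(-0.1149, 0.1569, -1.6713) x1=(-1.7294, -1.6034, 1.3346) x2=(-0.3297, -0.6618, 0.8429) x3=(1.8195, -1.8260, 0.2739) x4=(-1.1982, 0.1448, -2.0335)
step 7: x0=(-0.1372, 0.1612, -1.6528) x1=(-1.7357, -1.5753, 1.3103) x2=(-0.2933, -0.6506, 0.8419) x3=(1.8310, -1.8320, 0.2679) x4=(-1.1595, 0.1741, -2.0573)
step 8: x0=(-0.1613, 0.1656, -1.6349) x1=(-1.7418, -1.5473, 1.2859) x2=(-0.2569, -0.6396, 0.8408) x3=(1.8425, -1.8380, 0.2619) x4=(-1.1183, 0.2035, -2.0801)
step 9: x0=(-0.1869, 0.1699, -1.6178) x1=(-1.7479, -1.5192, 1.2614) x2=(-0.2206, -0.6285, 0.8397) x3=(1.8540, -1.8439, 0.2559) x4=(-1.0749, 0.2327, -2.1018)
step 10: x0=(-0.2135, 0.1744, -1.6011) x1=(-1.7539, -1.4910, 1.2370) x2=(-0.1844, -0.6175, 0.8387) x3=(1.8655, -1.8499, 0.2499) x4=(-1.0303, 0.2619, -2.1229)
step 11: x0=(-0.2392, 0.1787, -1.5840) x1=(-1.7599, -1.4628, 1.2126) x2=(-0.1482, -0.6065, 0.8376) x3=(1.8770, -1.8558, 0.2439) x4=(-0.9867, 0.2912, -2.1447)
step 12: x0=(-0.2619, 0.1826, -1.5645) x1=(-1.7658, -1.4346, 1.1881) x2=(-0.1121, -0.5956, 0.8366) x3=(1.8884, -1.8618, 0.2379) x4=(-0.9475, 0.3211, -2.1697)
step 13: x0=(-0.2797, 0.1855, -1.5407) x1=(-1.7716, -1.4063, 1.1636) x2=(-0.0760, -0.5847, 0.8356) x3=(1.8999, -1.8677, 0.2319) x4=(-0.9150, 0.3524, -2.2007)
step 14: x0=(-0.2939, 0.1874, -1.5132) x1=(-1.7773, -1.3780, 1.1391) x2=(-0.0399, -0.5738, 0.8345) x3=(1.9113, -1.8736, 0.2259) x4=(-0.8877, 0.3851, -2.2370)
step 15: x0=(-0.3067, 0.1888, -1.4839) x1=(-1.7830, -1.3497, 1.1146) x2=(-0.0039, -0.5630, 0.8335) x3=(1.9228, -1.8795, 0.2199) x4=(-0.8623, 0.4183, -2.2757)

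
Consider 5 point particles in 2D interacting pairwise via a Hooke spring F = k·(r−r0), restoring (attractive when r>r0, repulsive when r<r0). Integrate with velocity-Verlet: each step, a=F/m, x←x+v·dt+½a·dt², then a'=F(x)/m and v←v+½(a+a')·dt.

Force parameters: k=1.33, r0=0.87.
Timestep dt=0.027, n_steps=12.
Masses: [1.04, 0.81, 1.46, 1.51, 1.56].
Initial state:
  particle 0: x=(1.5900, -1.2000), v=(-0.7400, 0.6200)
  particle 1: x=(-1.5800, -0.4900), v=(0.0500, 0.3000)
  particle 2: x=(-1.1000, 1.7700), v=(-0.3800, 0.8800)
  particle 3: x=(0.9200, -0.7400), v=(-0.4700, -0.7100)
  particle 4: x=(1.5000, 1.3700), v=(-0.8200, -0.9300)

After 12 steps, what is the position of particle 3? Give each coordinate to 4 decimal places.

step 0: x0=(1.5900, -1.2000) x1=(-1.5800, -0.4900) x2=(-1.1000, 1.7700) x3=(0.9200, -0.7400) x4=(1.5000, 1.3700)
step 1: x0=(1.5680, -1.1812) x1=(-1.5747, -0.4806) x2=(-1.1086, 1.7918) x3=(0.9064, -0.7581) x4=(1.4765, 1.3436)
step 2: x0=(1.5418, -1.1582) x1=(-1.5616, -0.4687) x2=(-1.1139, 1.8097) x3=(0.8910, -0.7741) x4=(1.4503, 1.3147)
step 3: x0=(1.5117, -1.1311) x1=(-1.5409, -0.4543) x2=(-1.1158, 1.8236) x3=(0.8738, -0.7878) x4=(1.4215, 1.2835)
step 4: x0=(1.4777, -1.1001) x1=(-1.5127, -0.4376) x2=(-1.1145, 1.8336) x3=(0.8548, -0.7994) x4=(1.3901, 1.2499)
step 5: x0=(1.4399, -1.0651) x1=(-1.4773, -0.4184) x2=(-1.1100, 1.8395) x3=(0.8339, -0.8088) x4=(1.3562, 1.2141)
step 6: x0=(1.3984, -1.0265) x1=(-1.4349, -0.3970) x2=(-1.1022, 1.8415) x3=(0.8113, -0.8159) x4=(1.3198, 1.1762)
step 7: x0=(1.3535, -0.9841) x1=(-1.3858, -0.3735) x2=(-1.0914, 1.8395) x3=(0.7870, -0.8208) x4=(1.2810, 1.1363)
step 8: x0=(1.3053, -0.9383) x1=(-1.3304, -0.3478) x2=(-1.0774, 1.8335) x3=(0.7609, -0.8235) x4=(1.2399, 1.0946)
step 9: x0=(1.2540, -0.8891) x1=(-1.2690, -0.3202) x2=(-1.0605, 1.8237) x3=(0.7331, -0.8241) x4=(1.1967, 1.0512)
step 10: x0=(1.1997, -0.8367) x1=(-1.2020, -0.2907) x2=(-1.0407, 1.8101) x3=(0.7037, -0.8226) x4=(1.1513, 1.0061)
step 11: x0=(1.1428, -0.7812) x1=(-1.1298, -0.2594) x2=(-1.0181, 1.7927) x3=(0.6727, -0.8190) x4=(1.1040, 0.9596)
step 12: x0=(1.0834, -0.7228) x1=(-1.0530, -0.2265) x2=(-0.9928, 1.7716) x3=(0.6402, -0.8134) x4=(1.0548, 0.9118)

(0.6402, -0.8134)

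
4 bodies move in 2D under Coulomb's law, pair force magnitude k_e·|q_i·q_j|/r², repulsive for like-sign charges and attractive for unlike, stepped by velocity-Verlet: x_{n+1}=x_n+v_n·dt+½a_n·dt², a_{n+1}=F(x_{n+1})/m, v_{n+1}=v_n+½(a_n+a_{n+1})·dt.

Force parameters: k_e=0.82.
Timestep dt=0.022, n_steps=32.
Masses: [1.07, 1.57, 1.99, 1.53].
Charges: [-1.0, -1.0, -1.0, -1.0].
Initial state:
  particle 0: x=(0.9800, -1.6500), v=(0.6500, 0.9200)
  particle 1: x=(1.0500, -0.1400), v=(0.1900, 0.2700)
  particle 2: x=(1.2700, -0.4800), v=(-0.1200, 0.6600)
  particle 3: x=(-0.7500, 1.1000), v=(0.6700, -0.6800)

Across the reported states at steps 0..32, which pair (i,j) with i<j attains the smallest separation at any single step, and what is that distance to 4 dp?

step 0: x0=(0.9800, -1.6500) x1=(1.0500, -0.1400) x2=(1.2700, -0.4800) x3=(-0.7500, 1.1000)
step 1: x0=(0.9943, -1.6300) x1=(1.0538, -0.1334) x2=(1.2677, -0.4659) x3=(-0.7353, 1.0851)
step 2: x0=(1.0085, -1.6104) x1=(1.0567, -0.1253) x2=(1.2662, -0.4528) x3=(-0.7207, 1.0702)
step 3: x0=(1.0227, -1.5913) x1=(1.0589, -0.1157) x2=(1.2654, -0.4407) x3=(-0.7062, 1.0555)
step 4: x0=(1.0368, -1.5726) x1=(1.0601, -0.1047) x2=(1.2654, -0.4296) x3=(-0.6918, 1.0408)
step 5: x0=(1.0509, -1.5545) x1=(1.0605, -0.0920) x2=(1.2662, -0.4195) x3=(-0.6775, 1.0262)
step 6: x0=(1.0650, -1.5368) x1=(1.0600, -0.0779) x2=(1.2678, -0.4104) x3=(-0.6632, 1.0116)
step 7: x0=(1.0791, -1.5195) x1=(1.0587, -0.0623) x2=(1.2701, -0.4023) x3=(-0.6491, 0.9972)
step 8: x0=(1.0931, -1.5028) x1=(1.0566, -0.0452) x2=(1.2731, -0.3951) x3=(-0.6351, 0.9828)
step 9: x0=(1.1071, -1.4866) x1=(1.0538, -0.0268) x2=(1.2767, -0.3888) x3=(-0.6212, 0.9686)
step 10: x0=(1.1211, -1.4709) x1=(1.0504, -0.0072) x2=(1.2811, -0.3833) x3=(-0.6075, 0.9544)
step 11: x0=(1.1351, -1.4556) x1=(1.0463, 0.0137) x2=(1.2860, -0.3785) x3=(-0.5938, 0.9403)
step 12: x0=(1.1491, -1.4410) x1=(1.0416, 0.0357) x2=(1.2914, -0.3744) x3=(-0.5803, 0.9263)
step 13: x0=(1.1630, -1.4268) x1=(1.0364, 0.0586) x2=(1.2974, -0.3708) x3=(-0.5668, 0.9123)
step 14: x0=(1.1770, -1.4131) x1=(1.0307, 0.0825) x2=(1.3038, -0.3678) x3=(-0.5536, 0.8985)
step 15: x0=(1.1910, -1.4000) x1=(1.0247, 0.1073) x2=(1.3106, -0.3652) x3=(-0.5404, 0.8848)
step 16: x0=(1.2049, -1.3874) x1=(1.0182, 0.1329) x2=(1.3179, -0.3631) x3=(-0.5274, 0.8711)
step 17: x0=(1.2189, -1.3754) x1=(1.0115, 0.1591) x2=(1.3255, -0.3613) x3=(-0.5145, 0.8576)
step 18: x0=(1.2329, -1.3639) x1=(1.0044, 0.1860) x2=(1.3334, -0.3598) x3=(-0.5018, 0.8441)
step 19: x0=(1.2469, -1.3529) x1=(0.9971, 0.2136) x2=(1.3416, -0.3585) x3=(-0.4892, 0.8307)
step 20: x0=(1.2609, -1.3425) x1=(0.9896, 0.2416) x2=(1.3501, -0.3574) x3=(-0.4768, 0.8175)
step 21: x0=(1.2750, -1.3327) x1=(0.9819, 0.2702) x2=(1.3589, -0.3565) x3=(-0.4646, 0.8043)
step 22: x0=(1.2891, -1.3234) x1=(0.9740, 0.2992) x2=(1.3680, -0.3558) x3=(-0.4525, 0.7912)
step 23: x0=(1.3032, -1.3147) x1=(0.9660, 0.3287) x2=(1.3772, -0.3551) x3=(-0.4406, 0.7782)
step 24: x0=(1.3173, -1.3066) x1=(0.9579, 0.3585) x2=(1.3867, -0.3545) x3=(-0.4289, 0.7653)
step 25: x0=(1.3314, -1.2990) x1=(0.9497, 0.3887) x2=(1.3964, -0.3540) x3=(-0.4174, 0.7525)
step 26: x0=(1.3456, -1.2920) x1=(0.9415, 0.4193) x2=(1.4063, -0.3535) x3=(-0.4061, 0.7398)
step 27: x0=(1.3598, -1.2856) x1=(0.9331, 0.4501) x2=(1.4163, -0.3530) x3=(-0.3949, 0.7271)
step 28: x0=(1.3741, -1.2797) x1=(0.9248, 0.4813) x2=(1.4265, -0.3525) x3=(-0.3840, 0.7146)
step 29: x0=(1.3884, -1.2744) x1=(0.9164, 0.5127) x2=(1.4369, -0.3520) x3=(-0.3733, 0.7021)
step 30: x0=(1.4027, -1.2697) x1=(0.9080, 0.5444) x2=(1.4474, -0.3514) x3=(-0.3629, 0.6898)
step 31: x0=(1.4171, -1.2656) x1=(0.8997, 0.5764) x2=(1.4581, -0.3508) x3=(-0.3526, 0.6775)
step 32: x0=(1.4315, -1.2621) x1=(0.8914, 0.6085) x2=(1.4689, -0.3501) x3=(-0.3427, 0.6652)

pair (1,2), distance 0.3844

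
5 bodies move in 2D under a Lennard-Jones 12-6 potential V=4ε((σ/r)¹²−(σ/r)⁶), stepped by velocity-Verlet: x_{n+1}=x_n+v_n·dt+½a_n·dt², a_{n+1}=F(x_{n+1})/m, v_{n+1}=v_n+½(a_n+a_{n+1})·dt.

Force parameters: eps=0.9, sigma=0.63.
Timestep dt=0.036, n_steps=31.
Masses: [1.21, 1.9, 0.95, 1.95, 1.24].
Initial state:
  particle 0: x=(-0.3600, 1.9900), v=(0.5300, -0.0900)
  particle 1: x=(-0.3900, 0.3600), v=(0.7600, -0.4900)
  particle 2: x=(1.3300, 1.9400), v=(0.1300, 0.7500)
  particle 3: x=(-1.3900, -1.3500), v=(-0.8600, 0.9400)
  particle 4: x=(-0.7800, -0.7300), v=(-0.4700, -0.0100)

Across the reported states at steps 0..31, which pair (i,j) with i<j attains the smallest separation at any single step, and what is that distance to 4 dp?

pair (3,4), distance 0.6596

step 0: x0=(-0.3600, 1.9900) x1=(-0.3900, 0.3600) x2=(1.3300, 1.9400) x3=(-1.3900, -1.3500) x4=(-0.7800, -0.7300)
step 1: x0=(-0.3409, 1.9867) x1=(-0.3627, 0.3422) x2=(1.3347, 1.9670) x3=(-1.4204, -1.3156) x4=(-0.7978, -0.7311)
step 2: x0=(-0.3218, 1.9834) x1=(-0.3355, 0.3242) x2=(1.3393, 1.9940) x3=(-1.4494, -1.2798) x4=(-0.8175, -0.7337)
step 3: x0=(-0.3026, 1.9801) x1=(-0.3084, 0.3059) x2=(1.3438, 2.0210) x3=(-1.4769, -1.2428) x4=(-0.8394, -0.7379)
step 4: x0=(-0.2834, 1.9767) x1=(-0.2815, 0.2873) x2=(1.3483, 2.0480) x3=(-1.5027, -1.2044) x4=(-0.8637, -0.7439)
step 5: x0=(-0.2641, 1.9732) x1=(-0.2547, 0.2686) x2=(1.3527, 2.0750) x3=(-1.5266, -1.1647) x4=(-0.8908, -0.7516)
step 6: x0=(-0.2448, 1.9698) x1=(-0.2281, 0.2496) x2=(1.3571, 2.1019) x3=(-1.5488, -1.1238) x4=(-0.9204, -0.7608)
step 7: x0=(-0.2254, 1.9663) x1=(-0.2016, 0.2305) x2=(1.3614, 2.1289) x3=(-1.5699, -1.0823) x4=(-0.9516, -0.7707)
step 8: x0=(-0.2060, 1.9628) x1=(-0.1752, 0.2113) x2=(1.3656, 2.1559) x3=(-1.5924, -1.0415) x4=(-0.9803, -0.7792)
step 9: x0=(-0.1865, 1.9592) x1=(-0.1489, 0.1919) x2=(1.3697, 2.1828) x3=(-1.6210, -1.0034) x4=(-0.9992, -0.7834)
step 10: x0=(-0.1670, 1.9557) x1=(-0.1227, 0.1725) x2=(1.3738, 2.2097) x3=(-1.6578, -0.9681) x4=(-1.0052, -0.7829)
step 11: x0=(-0.1474, 1.9521) x1=(-0.0966, 0.1529) x2=(1.3778, 2.2366) x3=(-1.6982, -0.9338) x4=(-1.0053, -0.7806)
step 12: x0=(-0.1277, 1.9485) x1=(-0.0706, 0.1333) x2=(1.3817, 2.2635) x3=(-1.7384, -0.8995) x4=(-1.0055, -0.7783)
step 13: x0=(-0.1080, 1.9449) x1=(-0.0447, 0.1136) x2=(1.3855, 2.2904) x3=(-1.7768, -0.8649) x4=(-1.0084, -0.7762)
step 14: x0=(-0.0882, 1.9413) x1=(-0.0190, 0.0938) x2=(1.3892, 2.3173) x3=(-1.8130, -0.8300) x4=(-1.0147, -0.7744)
step 15: x0=(-0.0683, 1.9377) x1=(0.0067, 0.0739) x2=(1.3929, 2.3441) x3=(-1.8469, -0.7950) x4=(-1.0244, -0.7727)
step 16: x0=(-0.0484, 1.9341) x1=(0.0323, 0.0539) x2=(1.3964, 2.3709) x3=(-1.8787, -0.7599) x4=(-1.0372, -0.7710)
step 17: x0=(-0.0283, 1.9305) x1=(0.0578, 0.0339) x2=(1.3998, 2.3977) x3=(-1.9085, -0.7248) x4=(-1.0529, -0.7692)
step 18: x0=(-0.0082, 1.9269) x1=(0.0832, 0.0139) x2=(1.4032, 2.4244) x3=(-1.9366, -0.6898) x4=(-1.0714, -0.7671)
step 19: x0=(0.0120, 1.9234) x1=(0.1085, -0.0062) x2=(1.4064, 2.4511) x3=(-1.9629, -0.6550) x4=(-1.0924, -0.7647)
step 20: x0=(0.0322, 1.9198) x1=(0.1337, -0.0263) x2=(1.4095, 2.4778) x3=(-1.9877, -0.6204) x4=(-1.1159, -0.7619)
step 21: x0=(0.0526, 1.9162) x1=(0.1589, -0.0465) x2=(1.4125, 2.5044) x3=(-2.0108, -0.5860) x4=(-1.1417, -0.7587)
step 22: x0=(0.0730, 1.9127) x1=(0.1840, -0.0667) x2=(1.4154, 2.5309) x3=(-2.0325, -0.5519) x4=(-1.1698, -0.7549)
step 23: x0=(0.0935, 1.9092) x1=(0.2091, -0.0868) x2=(1.4182, 2.5575) x3=(-2.0526, -0.5182) x4=(-1.2002, -0.7506)
step 24: x0=(0.1141, 1.9058) x1=(0.2342, -0.1070) x2=(1.4209, 2.5839) x3=(-2.0712, -0.4849) x4=(-1.2330, -0.7456)
step 25: x0=(0.1348, 1.9023) x1=(0.2592, -0.1272) x2=(1.4235, 2.6103) x3=(-2.0883, -0.4521) x4=(-1.2681, -0.7398)
step 26: x0=(0.1556, 1.8989) x1=(0.2841, -0.1474) x2=(1.4260, 2.6367) x3=(-2.1037, -0.4198) x4=(-1.3058, -0.7330)
step 27: x0=(0.1765, 1.8956) x1=(0.3091, -0.1677) x2=(1.4284, 2.6630) x3=(-2.1175, -0.3882) x4=(-1.3460, -0.7253)
step 28: x0=(0.1974, 1.8923) x1=(0.3340, -0.1879) x2=(1.4306, 2.6892) x3=(-2.1295, -0.3574) x4=(-1.3891, -0.7163)
step 29: x0=(0.2184, 1.8890) x1=(0.3590, -0.2081) x2=(1.4328, 2.7153) x3=(-2.1395, -0.3275) x4=(-1.4350, -0.7059)
step 30: x0=(0.2395, 1.8857) x1=(0.3839, -0.2283) x2=(1.4349, 2.7414) x3=(-2.1477, -0.2986) x4=(-1.4841, -0.6937)
step 31: x0=(0.2607, 1.8826) x1=(0.4088, -0.2485) x2=(1.4368, 2.7674) x3=(-2.1538, -0.2709) x4=(-1.5362, -0.6798)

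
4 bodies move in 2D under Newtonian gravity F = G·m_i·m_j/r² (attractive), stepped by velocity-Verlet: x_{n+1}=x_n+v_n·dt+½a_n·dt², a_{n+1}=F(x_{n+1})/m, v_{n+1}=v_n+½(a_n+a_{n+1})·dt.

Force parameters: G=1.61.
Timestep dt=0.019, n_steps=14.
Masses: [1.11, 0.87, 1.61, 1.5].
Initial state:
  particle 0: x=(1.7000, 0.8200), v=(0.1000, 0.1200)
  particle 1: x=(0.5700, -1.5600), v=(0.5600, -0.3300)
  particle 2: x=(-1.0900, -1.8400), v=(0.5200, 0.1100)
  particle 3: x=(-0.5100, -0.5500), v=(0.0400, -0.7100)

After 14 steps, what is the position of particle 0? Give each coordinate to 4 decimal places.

(1.7089, 0.8344)

step 0: x0=(1.7000, 0.8200) x1=(0.5700, -1.5600) x2=(-1.0900, -1.8400) x3=(-0.5100, -0.5500)
step 1: x0=(1.7018, 0.8222) x1=(0.5804, -1.5661) x2=(-1.0799, -1.8377) x3=(-0.5092, -0.5638)
step 2: x0=(1.7034, 0.8242) x1=(0.5901, -1.5719) x2=(-1.0695, -1.8349) x3=(-0.5084, -0.5781)
step 3: x0=(1.7049, 0.8260) x1=(0.5993, -1.5775) x2=(-1.0586, -1.8316) x3=(-0.5075, -0.5929)
step 4: x0=(1.7061, 0.8277) x1=(0.6079, -1.5827) x2=(-1.0473, -1.8279) x3=(-0.5065, -0.6083)
step 5: x0=(1.7072, 0.8292) x1=(0.6159, -1.5876) x2=(-1.0357, -1.8236) x3=(-0.5056, -0.6243)
step 6: x0=(1.7081, 0.8305) x1=(0.6233, -1.5922) x2=(-1.0236, -1.8188) x3=(-0.5046, -0.6410)
step 7: x0=(1.7088, 0.8316) x1=(0.6301, -1.5966) x2=(-1.0111, -1.8135) x3=(-0.5035, -0.6582)
step 8: x0=(1.7093, 0.8325) x1=(0.6363, -1.6006) x2=(-0.9981, -1.8076) x3=(-0.5025, -0.6760)
step 9: x0=(1.7097, 0.8333) x1=(0.6419, -1.6044) x2=(-0.9847, -1.8012) x3=(-0.5014, -0.6945)
step 10: x0=(1.7099, 0.8339) x1=(0.6469, -1.6078) x2=(-0.9709, -1.7941) x3=(-0.5004, -0.7137)
step 11: x0=(1.7099, 0.8343) x1=(0.6512, -1.6110) x2=(-0.9565, -1.7865) x3=(-0.4993, -0.7337)
step 12: x0=(1.7098, 0.8345) x1=(0.6548, -1.6138) x2=(-0.9417, -1.7781) x3=(-0.4983, -0.7543)
step 13: x0=(1.7094, 0.8346) x1=(0.6578, -1.6164) x2=(-0.9264, -1.7691) x3=(-0.4973, -0.7758)
step 14: x0=(1.7089, 0.8344) x1=(0.6601, -1.6186) x2=(-0.9106, -1.7593) x3=(-0.4963, -0.7980)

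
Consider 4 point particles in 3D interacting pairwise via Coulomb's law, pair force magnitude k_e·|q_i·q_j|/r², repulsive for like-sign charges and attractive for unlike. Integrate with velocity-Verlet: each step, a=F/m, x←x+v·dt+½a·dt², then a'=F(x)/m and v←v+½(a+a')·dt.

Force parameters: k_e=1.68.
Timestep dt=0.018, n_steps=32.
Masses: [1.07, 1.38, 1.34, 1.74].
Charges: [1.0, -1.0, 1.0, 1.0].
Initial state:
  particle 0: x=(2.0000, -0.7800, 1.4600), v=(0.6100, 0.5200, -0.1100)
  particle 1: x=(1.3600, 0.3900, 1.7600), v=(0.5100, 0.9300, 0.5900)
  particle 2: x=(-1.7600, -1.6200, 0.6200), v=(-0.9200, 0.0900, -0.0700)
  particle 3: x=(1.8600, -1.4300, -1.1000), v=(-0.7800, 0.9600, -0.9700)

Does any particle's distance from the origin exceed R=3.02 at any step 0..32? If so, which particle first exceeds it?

no

step 0: x0=(2.0000, -0.7800, 1.4600) x1=(1.3600, 0.3900, 1.7600) x2=(-1.7600, -1.6200, 0.6200) x3=(1.8600, -1.4300, -1.1000)
step 1: x0=(2.0109, -0.7705, 1.4581) x1=(1.3692, 0.4066, 1.7706) x2=(-1.7766, -1.6184, 0.6187) x3=(1.8460, -1.4127, -1.1175)
step 2: x0=(2.0218, -0.7608, 1.4563) x1=(1.3785, 0.4231, 1.7811) x2=(-1.7932, -1.6167, 0.6175) x3=(1.8319, -1.3954, -1.1350)
step 3: x0=(2.0325, -0.7508, 1.4547) x1=(1.3879, 0.4393, 1.7915) x2=(-1.8098, -1.6151, 0.6163) x3=(1.8179, -1.3781, -1.1525)
step 4: x0=(2.0432, -0.7405, 1.4532) x1=(1.3974, 0.4553, 1.8018) x2=(-1.8264, -1.6135, 0.6151) x3=(1.8039, -1.3608, -1.1701)
step 5: x0=(2.0538, -0.7301, 1.4518) x1=(1.4069, 0.4711, 1.8121) x2=(-1.8431, -1.6118, 0.6139) x3=(1.7899, -1.3435, -1.1877)
step 6: x0=(2.0643, -0.7193, 1.4506) x1=(1.4165, 0.4867, 1.8222) x2=(-1.8598, -1.6102, 0.6127) x3=(1.7760, -1.3262, -1.2053)
step 7: x0=(2.0747, -0.7084, 1.4495) x1=(1.4262, 0.5022, 1.8323) x2=(-1.8765, -1.6085, 0.6115) x3=(1.7620, -1.3089, -1.2229)
step 8: x0=(2.0851, -0.6972, 1.4486) x1=(1.4360, 0.5174, 1.8423) x2=(-1.8933, -1.6068, 0.6103) x3=(1.7480, -1.2916, -1.2406)
step 9: x0=(2.0953, -0.6858, 1.4478) x1=(1.4458, 0.5324, 1.8522) x2=(-1.9101, -1.6052, 0.6092) x3=(1.7341, -1.2743, -1.2583)
step 10: x0=(2.1055, -0.6741, 1.4471) x1=(1.4557, 0.5473, 1.8620) x2=(-1.9269, -1.6035, 0.6081) x3=(1.7201, -1.2570, -1.2760)
step 11: x0=(2.1157, -0.6622, 1.4466) x1=(1.4656, 0.5619, 1.8717) x2=(-1.9437, -1.6018, 0.6069) x3=(1.7062, -1.2396, -1.2938)
step 12: x0=(2.1257, -0.6501, 1.4462) x1=(1.4757, 0.5764, 1.8814) x2=(-1.9605, -1.6001, 0.6058) x3=(1.6923, -1.2223, -1.3116)
step 13: x0=(2.1357, -0.6378, 1.4459) x1=(1.4858, 0.5907, 1.8909) x2=(-1.9774, -1.5984, 0.6047) x3=(1.6784, -1.2050, -1.3294)
step 14: x0=(2.1456, -0.6253, 1.4458) x1=(1.4959, 0.6049, 1.9004) x2=(-1.9943, -1.5967, 0.6037) x3=(1.6644, -1.1876, -1.3472)
step 15: x0=(2.1555, -0.6125, 1.4458) x1=(1.5062, 0.6188, 1.9098) x2=(-2.0112, -1.5950, 0.6026) x3=(1.6505, -1.1703, -1.3650)
step 16: x0=(2.1652, -0.5995, 1.4460) x1=(1.5165, 0.6326, 1.9191) x2=(-2.0282, -1.5933, 0.6015) x3=(1.6367, -1.1529, -1.3829)
step 17: x0=(2.1749, -0.5864, 1.4463) x1=(1.5269, 0.6461, 1.9283) x2=(-2.0452, -1.5916, 0.6005) x3=(1.6228, -1.1356, -1.4008)
step 18: x0=(2.1846, -0.5730, 1.4467) x1=(1.5373, 0.6595, 1.9374) x2=(-2.0621, -1.5899, 0.5995) x3=(1.6089, -1.1182, -1.4187)
step 19: x0=(2.1941, -0.5593, 1.4473) x1=(1.5478, 0.6728, 1.9464) x2=(-2.0792, -1.5882, 0.5985) x3=(1.5950, -1.1008, -1.4367)
step 20: x0=(2.2036, -0.5455, 1.4480) x1=(1.5583, 0.6858, 1.9553) x2=(-2.0962, -1.5865, 0.5975) x3=(1.5812, -1.0834, -1.4547)
step 21: x0=(2.2131, -0.5315, 1.4488) x1=(1.5690, 0.6987, 1.9642) x2=(-2.1132, -1.5848, 0.5965) x3=(1.5673, -1.0661, -1.4727)
step 22: x0=(2.2224, -0.5172, 1.4498) x1=(1.5796, 0.7115, 1.9729) x2=(-2.1303, -1.5830, 0.5955) x3=(1.5535, -1.0487, -1.4907)
step 23: x0=(2.2318, -0.5028, 1.4509) x1=(1.5904, 0.7240, 1.9816) x2=(-2.1474, -1.5813, 0.5945) x3=(1.5396, -1.0313, -1.5087)
step 24: x0=(2.2410, -0.4881, 1.4522) x1=(1.6012, 0.7364, 1.9901) x2=(-2.1646, -1.5796, 0.5936) x3=(1.5258, -1.0139, -1.5268)
step 25: x0=(2.2502, -0.4733, 1.4536) x1=(1.6121, 0.7486, 1.9986) x2=(-2.1817, -1.5779, 0.5926) x3=(1.5120, -0.9965, -1.5449)
step 26: x0=(2.2593, -0.4582, 1.4551) x1=(1.6230, 0.7606, 2.0070) x2=(-2.1989, -1.5761, 0.5917) x3=(1.4982, -0.9791, -1.5630)
step 27: x0=(2.2683, -0.4430, 1.4568) x1=(1.6340, 0.7725, 2.0153) x2=(-2.2161, -1.5744, 0.5908) x3=(1.4844, -0.9616, -1.5811)
step 28: x0=(2.2773, -0.4275, 1.4586) x1=(1.6450, 0.7842, 2.0234) x2=(-2.2333, -1.5727, 0.5899) x3=(1.4706, -0.9442, -1.5992)
step 29: x0=(2.2862, -0.4118, 1.4606) x1=(1.6562, 0.7958, 2.0315) x2=(-2.2505, -1.5709, 0.5890) x3=(1.4568, -0.9268, -1.6174)
step 30: x0=(2.2951, -0.3959, 1.4627) x1=(1.6673, 0.8072, 2.0395) x2=(-2.2678, -1.5692, 0.5882) x3=(1.4430, -0.9093, -1.6356)
step 31: x0=(2.3039, -0.3798, 1.4649) x1=(1.6786, 0.8184, 2.0474) x2=(-2.2850, -1.5675, 0.5873) x3=(1.4292, -0.8919, -1.6538)
step 32: x0=(2.3126, -0.3636, 1.4673) x1=(1.6899, 0.8294, 2.0552) x2=(-2.3023, -1.5657, 0.5864) x3=(1.4155, -0.8745, -1.6720)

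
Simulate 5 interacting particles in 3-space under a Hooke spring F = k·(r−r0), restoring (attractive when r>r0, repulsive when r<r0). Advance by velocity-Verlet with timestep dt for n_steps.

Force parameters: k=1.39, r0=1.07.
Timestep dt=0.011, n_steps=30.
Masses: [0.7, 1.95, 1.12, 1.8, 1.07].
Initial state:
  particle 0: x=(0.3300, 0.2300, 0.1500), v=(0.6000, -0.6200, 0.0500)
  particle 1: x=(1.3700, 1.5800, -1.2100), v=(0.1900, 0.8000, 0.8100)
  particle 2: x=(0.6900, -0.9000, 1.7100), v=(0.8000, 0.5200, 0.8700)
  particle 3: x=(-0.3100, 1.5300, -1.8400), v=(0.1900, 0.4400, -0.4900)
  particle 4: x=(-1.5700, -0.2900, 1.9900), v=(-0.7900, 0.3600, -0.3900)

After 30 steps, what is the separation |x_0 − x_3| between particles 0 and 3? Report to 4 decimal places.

2.4177

step 0: x0=(0.3300, 0.2300, 0.1500) x1=(1.3700, 1.5800, -1.2100) x2=(0.6900, -0.9000, 1.7100) x3=(-0.3100, 1.5300, -1.8400) x4=(-1.5700, -0.2900, 1.9900)
step 1: x0=(0.3365, 0.2233, 0.1506) x1=(1.3719, 1.5886, -1.2009) x2=(0.6987, -0.8939, 1.7192) x3=(-0.3079, 1.5347, -1.8451) x4=(-1.5782, -0.2858, 1.9852)
step 2: x0=(0.3428, 0.2167, 0.1511) x1=(1.3735, 1.5969, -1.1913) x2=(0.7071, -0.8872, 1.7275) x3=(-0.3057, 1.5389, -1.8495) x4=(-1.5856, -0.2812, 1.9793)
step 3: x0=(0.3489, 0.2102, 0.1516) x1=(1.3747, 1.6049, -1.1813) x2=(0.7153, -0.8798, 1.7351) x3=(-0.3034, 1.5429, -1.8532) x4=(-1.5921, -0.2761, 1.9724)
step 4: x0=(0.3548, 0.2039, 0.1522) x1=(1.3756, 1.6125, -1.1709) x2=(0.7232, -0.8717, 1.7418) x3=(-0.3010, 1.5464, -1.8563) x4=(-1.5976, -0.2706, 1.9645)
step 5: x0=(0.3605, 0.1978, 0.1527) x1=(1.3762, 1.6197, -1.1601) x2=(0.7308, -0.8630, 1.7477) x3=(-0.2986, 1.5496, -1.8588) x4=(-1.6023, -0.2647, 1.9556)
step 6: x0=(0.3660, 0.1919, 0.1533) x1=(1.3764, 1.6266, -1.1488) x2=(0.7382, -0.8536, 1.7528) x3=(-0.2960, 1.5524, -1.8605) x4=(-1.6061, -0.2583, 1.9456)
step 7: x0=(0.3712, 0.1862, 0.1538) x1=(1.3762, 1.6332, -1.1371) x2=(0.7453, -0.8435, 1.7571) x3=(-0.2934, 1.5548, -1.8616) x4=(-1.6089, -0.2515, 1.9346)
step 8: x0=(0.3763, 0.1806, 0.1543) x1=(1.3757, 1.6394, -1.1250) x2=(0.7521, -0.8328, 1.7605) x3=(-0.2907, 1.5569, -1.8621) x4=(-1.6108, -0.2443, 1.9226)
step 9: x0=(0.3811, 0.1753, 0.1549) x1=(1.3749, 1.6453, -1.1125) x2=(0.7586, -0.8214, 1.7632) x3=(-0.2880, 1.5586, -1.8619) x4=(-1.6118, -0.2366, 1.9096)
step 10: x0=(0.3857, 0.1701, 0.1554) x1=(1.3738, 1.6508, -1.0996) x2=(0.7649, -0.8093, 1.7650) x3=(-0.2851, 1.5600, -1.8610) x4=(-1.6119, -0.2285, 1.8956)
step 11: x0=(0.3901, 0.1652, 0.1559) x1=(1.3723, 1.6560, -1.0863) x2=(0.7709, -0.7966, 1.7660) x3=(-0.2822, 1.5609, -1.8595) x4=(-1.6111, -0.2200, 1.8806)
step 12: x0=(0.3943, 0.1605, 0.1564) x1=(1.3704, 1.6608, -1.0725) x2=(0.7766, -0.7833, 1.7662) x3=(-0.2792, 1.5615, -1.8573) x4=(-1.6094, -0.2110, 1.8647)
step 13: x0=(0.3982, 0.1560, 0.1568) x1=(1.3682, 1.6653, -1.0584) x2=(0.7820, -0.7693, 1.7655) x3=(-0.2761, 1.5618, -1.8544) x4=(-1.6067, -0.2016, 1.8478)
step 14: x0=(0.4019, 0.1517, 0.1573) x1=(1.3657, 1.6694, -1.0439) x2=(0.7872, -0.7547, 1.7641) x3=(-0.2729, 1.5616, -1.8509) x4=(-1.6032, -0.1919, 1.8299)
step 15: x0=(0.4054, 0.1477, 0.1577) x1=(1.3629, 1.6732, -1.0290) x2=(0.7920, -0.7394, 1.7618) x3=(-0.2696, 1.5612, -1.8468) x4=(-1.5987, -0.1817, 1.8111)
step 16: x0=(0.4087, 0.1439, 0.1582) x1=(1.3597, 1.6767, -1.0137) x2=(0.7966, -0.7235, 1.7587) x3=(-0.2663, 1.5603, -1.8419) x4=(-1.5933, -0.1711, 1.7914)
step 17: x0=(0.4118, 0.1404, 0.1585) x1=(1.3562, 1.6798, -0.9981) x2=(0.8009, -0.7070, 1.7549) x3=(-0.2629, 1.5591, -1.8365) x4=(-1.5870, -0.1600, 1.7707)
step 18: x0=(0.4146, 0.1371, 0.1589) x1=(1.3524, 1.6826, -0.9821) x2=(0.8049, -0.6899, 1.7502) x3=(-0.2593, 1.5576, -1.8304) x4=(-1.5798, -0.1486, 1.7492)
step 19: x0=(0.4172, 0.1341, 0.1592) x1=(1.3483, 1.6851, -0.9657) x2=(0.8086, -0.6722, 1.7447) x3=(-0.2558, 1.5557, -1.8236) x4=(-1.5717, -0.1368, 1.7267)
step 20: x0=(0.4196, 0.1314, 0.1595) x1=(1.3438, 1.6872, -0.9489) x2=(0.8120, -0.6539, 1.7384) x3=(-0.2521, 1.5535, -1.8162) x4=(-1.5627, -0.1246, 1.7034)
step 21: x0=(0.4218, 0.1289, 0.1598) x1=(1.3390, 1.6890, -0.9318) x2=(0.8151, -0.6350, 1.7314) x3=(-0.2483, 1.5509, -1.8082) x4=(-1.5529, -0.1120, 1.6792)
step 22: x0=(0.4237, 0.1267, 0.1600) x1=(1.3339, 1.6904, -0.9144) x2=(0.8180, -0.6155, 1.7236) x3=(-0.2445, 1.5480, -1.7996) x4=(-1.5421, -0.0991, 1.6542)
step 23: x0=(0.4254, 0.1248, 0.1602) x1=(1.3285, 1.6916, -0.8966) x2=(0.8205, -0.5955, 1.7150) x3=(-0.2406, 1.5447, -1.7903) x4=(-1.5305, -0.0857, 1.6283)
step 24: x0=(0.4270, 0.1231, 0.1603) x1=(1.3228, 1.6924, -0.8785) x2=(0.8228, -0.5748, 1.7056) x3=(-0.2366, 1.5411, -1.7804) x4=(-1.5180, -0.0720, 1.6017)
step 25: x0=(0.4283, 0.1218, 0.1604) x1=(1.3168, 1.6929, -0.8601) x2=(0.8248, -0.5537, 1.6955) x3=(-0.2325, 1.5372, -1.7699) x4=(-1.5047, -0.0579, 1.5742)
step 26: x0=(0.4294, 0.1207, 0.1604) x1=(1.3105, 1.6930, -0.8413) x2=(0.8265, -0.5320, 1.6846) x3=(-0.2283, 1.5330, -1.7588) x4=(-1.4905, -0.0435, 1.5460)
step 27: x0=(0.4303, 0.1200, 0.1604) x1=(1.3038, 1.6929, -0.8222) x2=(0.8279, -0.5097, 1.6730) x3=(-0.2241, 1.5284, -1.7471) x4=(-1.4755, -0.0287, 1.5170)
step 28: x0=(0.4310, 0.1195, 0.1603) x1=(1.2969, 1.6925, -0.8029) x2=(0.8290, -0.4869, 1.6606) x3=(-0.2198, 1.5236, -1.7348) x4=(-1.4596, -0.0136, 1.4872)
step 29: x0=(0.4315, 0.1193, 0.1601) x1=(1.2897, 1.6917, -0.7832) x2=(0.8299, -0.4636, 1.6476) x3=(-0.2154, 1.5184, -1.7219) x4=(-1.4430, 0.0019, 1.4568)
step 30: x0=(0.4318, 0.1194, 0.1599) x1=(1.2823, 1.6906, -0.7633) x2=(0.8305, -0.4398, 1.6338) x3=(-0.2109, 1.5129, -1.7085) x4=(-1.4255, 0.0177, 1.4256)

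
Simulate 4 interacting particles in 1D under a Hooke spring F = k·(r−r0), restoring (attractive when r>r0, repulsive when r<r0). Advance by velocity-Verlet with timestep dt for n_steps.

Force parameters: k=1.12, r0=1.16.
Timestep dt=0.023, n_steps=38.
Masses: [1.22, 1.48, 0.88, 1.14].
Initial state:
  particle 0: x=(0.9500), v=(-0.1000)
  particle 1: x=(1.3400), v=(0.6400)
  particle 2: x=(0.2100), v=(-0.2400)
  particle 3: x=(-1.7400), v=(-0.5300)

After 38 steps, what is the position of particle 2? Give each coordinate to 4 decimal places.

(-0.3413)

step 0: x0=(0.9500) x1=(1.3400) x2=(0.2100) x3=(-1.7400)
step 1: x0=(0.9472) x1=(1.3545) x2=(0.2041) x3=(-1.7511)
step 2: x0=(0.9436) x1=(1.3685) x2=(0.1973) x3=(-1.7600)
step 3: x0=(0.9390) x1=(1.3820) x2=(0.1897) x3=(-1.7666)
step 4: x0=(0.9335) x1=(1.3950) x2=(0.1814) x3=(-1.7710)
step 5: x0=(0.9272) x1=(1.4075) x2=(0.1722) x3=(-1.7731)
step 6: x0=(0.9199) x1=(1.4194) x2=(0.1624) x3=(-1.7729)
step 7: x0=(0.9118) x1=(1.4307) x2=(0.1518) x3=(-1.7705)
step 8: x0=(0.9028) x1=(1.4414) x2=(0.1404) x3=(-1.7659)
step 9: x0=(0.8930) x1=(1.4515) x2=(0.1285) x3=(-1.7590)
step 10: x0=(0.8824) x1=(1.4609) x2=(0.1158) x3=(-1.7499)
step 11: x0=(0.8709) x1=(1.4696) x2=(0.1026) x3=(-1.7386)
step 12: x0=(0.8587) x1=(1.4777) x2=(0.0887) x3=(-1.7251)
step 13: x0=(0.8457) x1=(1.4851) x2=(0.0744) x3=(-1.7095)
step 14: x0=(0.8320) x1=(1.4918) x2=(0.0595) x3=(-1.6918)
step 15: x0=(0.8175) x1=(1.4977) x2=(0.0441) x3=(-1.6720)
step 16: x0=(0.8024) x1=(1.5030) x2=(0.0283) x3=(-1.6502)
step 17: x0=(0.7866) x1=(1.5075) x2=(0.0121) x3=(-1.6264)
step 18: x0=(0.7701) x1=(1.5112) x2=(-0.0045) x3=(-1.6007)
step 19: x0=(0.7531) x1=(1.5142) x2=(-0.0213) x3=(-1.5731)
step 20: x0=(0.7355) x1=(1.5164) x2=(-0.0385) x3=(-1.5437)
step 21: x0=(0.7173) x1=(1.5179) x2=(-0.0558) x3=(-1.5126)
step 22: x0=(0.6987) x1=(1.5186) x2=(-0.0734) x3=(-1.4797)
step 23: x0=(0.6795) x1=(1.5185) x2=(-0.0911) x3=(-1.4453)
step 24: x0=(0.6599) x1=(1.5176) x2=(-0.1089) x3=(-1.4093)
step 25: x0=(0.6400) x1=(1.5160) x2=(-0.1267) x3=(-1.3719)
step 26: x0=(0.6196) x1=(1.5136) x2=(-0.1445) x3=(-1.3331)
step 27: x0=(0.5990) x1=(1.5104) x2=(-0.1623) x3=(-1.2929)
step 28: x0=(0.5781) x1=(1.5065) x2=(-0.1799) x3=(-1.2516)
step 29: x0=(0.5569) x1=(1.5018) x2=(-0.1975) x3=(-1.2091)
step 30: x0=(0.5355) x1=(1.4964) x2=(-0.2148) x3=(-1.1656)
step 31: x0=(0.5140) x1=(1.4902) x2=(-0.2319) x3=(-1.1211)
step 32: x0=(0.4923) x1=(1.4833) x2=(-0.2487) x3=(-1.0757)
step 33: x0=(0.4706) x1=(1.4756) x2=(-0.2652) x3=(-1.0296)
step 34: x0=(0.4488) x1=(1.4673) x2=(-0.2813) x3=(-0.9829)
step 35: x0=(0.4270) x1=(1.4582) x2=(-0.2971) x3=(-0.9355)
step 36: x0=(0.4053) x1=(1.4485) x2=(-0.3123) x3=(-0.8877)
step 37: x0=(0.3837) x1=(1.4381) x2=(-0.3270) x3=(-0.8395)
step 38: x0=(0.3622) x1=(1.4271) x2=(-0.3413) x3=(-0.7910)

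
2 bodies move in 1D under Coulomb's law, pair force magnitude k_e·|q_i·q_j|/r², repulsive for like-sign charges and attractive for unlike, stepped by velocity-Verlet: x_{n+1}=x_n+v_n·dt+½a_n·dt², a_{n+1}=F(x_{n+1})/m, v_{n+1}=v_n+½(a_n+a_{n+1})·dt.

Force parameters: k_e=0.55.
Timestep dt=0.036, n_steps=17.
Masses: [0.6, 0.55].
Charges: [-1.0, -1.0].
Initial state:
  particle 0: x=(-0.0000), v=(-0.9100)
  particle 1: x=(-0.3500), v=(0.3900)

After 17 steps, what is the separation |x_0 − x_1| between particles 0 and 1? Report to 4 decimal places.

1.6425

step 0: x0=(-0.0000) x1=(-0.3500)
step 1: x0=(-0.0279) x1=(-0.3412)
step 2: x0=(-0.0437) x1=(-0.3457)
step 3: x0=(-0.0465) x1=(-0.3644)
step 4: x0=(-0.0375) x1=(-0.3959)
step 5: x0=(-0.0193) x1=(-0.4374)
step 6: x0=(0.0057) x1=(-0.4864)
step 7: x0=(0.0356) x1=(-0.5408)
step 8: x0=(0.0692) x1=(-0.5990)
step 9: x0=(0.1053) x1=(-0.6602)
step 10: x0=(0.1435) x1=(-0.7235)
step 11: x0=(0.1833) x1=(-0.7886)
step 12: x0=(0.2243) x1=(-0.8551)
step 13: x0=(0.2664) x1=(-0.9226)
step 14: x0=(0.3092) x1=(-0.9911)
step 15: x0=(0.3528) x1=(-1.0604)
step 16: x0=(0.3970) x1=(-1.1303)
step 17: x0=(0.4417) x1=(-1.2007)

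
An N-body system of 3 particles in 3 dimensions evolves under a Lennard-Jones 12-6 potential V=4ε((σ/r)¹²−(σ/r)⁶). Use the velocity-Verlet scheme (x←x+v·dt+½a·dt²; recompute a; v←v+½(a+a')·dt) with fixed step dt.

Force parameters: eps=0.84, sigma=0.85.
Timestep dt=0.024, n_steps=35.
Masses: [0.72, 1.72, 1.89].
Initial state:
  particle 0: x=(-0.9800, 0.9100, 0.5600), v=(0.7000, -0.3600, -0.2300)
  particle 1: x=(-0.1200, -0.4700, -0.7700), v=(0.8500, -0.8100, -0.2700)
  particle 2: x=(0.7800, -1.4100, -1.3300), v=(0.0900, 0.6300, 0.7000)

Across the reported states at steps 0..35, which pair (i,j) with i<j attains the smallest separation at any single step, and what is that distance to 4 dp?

step 0: x0=(-0.9800, 0.9100, 0.5600) x1=(-0.1200, -0.4700, -0.7700) x2=(0.7800, -1.4100, -1.3300)
step 1: x0=(-0.9632, 0.9013, 0.5545) x1=(-0.0995, -0.4895, -0.7765) x2=(0.7821, -1.3948, -1.3132)
step 2: x0=(-0.9464, 0.8927, 0.5489) x1=(-0.0789, -0.5092, -0.7831) x2=(0.7841, -1.3795, -1.2962)
step 3: x0=(-0.9295, 0.8840, 0.5433) x1=(-0.0581, -0.5290, -0.7898) x2=(0.7858, -1.3640, -1.2792)
step 4: x0=(-0.9127, 0.8753, 0.5378) x1=(-0.0371, -0.5491, -0.7967) x2=(0.7874, -1.3483, -1.2621)
step 5: x0=(-0.8958, 0.8665, 0.5321) x1=(-0.0157, -0.5694, -0.8037) x2=(0.7887, -1.3323, -1.2447)
step 6: x0=(-0.8790, 0.8578, 0.5265) x1=(0.0059, -0.5901, -0.8109) x2=(0.7896, -1.3160, -1.2272)
step 7: x0=(-0.8621, 0.8490, 0.5209) x1=(0.0281, -0.6112, -0.8183) x2=(0.7902, -1.2993, -1.2095)
step 8: x0=(-0.8452, 0.8402, 0.5152) x1=(0.0507, -0.6328, -0.8260) x2=(0.7903, -1.2822, -1.1916)
step 9: x0=(-0.8283, 0.8314, 0.5095) x1=(0.0740, -0.6548, -0.8340) x2=(0.7898, -1.2646, -1.1734)
step 10: x0=(-0.8114, 0.8226, 0.5038) x1=(0.0976, -0.6773, -0.8421) x2=(0.7890, -1.2467, -1.1550)
step 11: x0=(-0.7944, 0.8137, 0.4981) x1=(0.1212, -0.6996, -0.8502) x2=(0.7882, -1.2289, -1.1366)
step 12: x0=(-0.7775, 0.8048, 0.4924) x1=(0.1430, -0.7206, -0.8576) x2=(0.7890, -1.2123, -1.1189)
step 13: x0=(-0.7605, 0.7960, 0.4866) x1=(0.1591, -0.7372, -0.8627) x2=(0.7950, -1.1996, -1.1033)
step 14: x0=(-0.7436, 0.7871, 0.4809) x1=(0.1641, -0.7457, -0.8635) x2=(0.8111, -1.1943, -1.0916)
step 15: x0=(-0.7266, 0.7781, 0.4751) x1=(0.1571, -0.7459, -0.8601) x2=(0.8382, -1.1966, -1.0837)
step 16: x0=(-0.7096, 0.7692, 0.4693) x1=(0.1432, -0.7415, -0.8544) x2=(0.8715, -1.2031, -1.0778)
step 17: x0=(-0.6926, 0.7603, 0.4635) x1=(0.1268, -0.7356, -0.8480) x2=(0.9070, -1.2109, -1.0726)
step 18: x0=(-0.6756, 0.7513, 0.4577) x1=(0.1102, -0.7296, -0.8416) x2=(0.9428, -1.2189, -1.0675)
step 19: x0=(-0.6586, 0.7423, 0.4519) x1=(0.0941, -0.7237, -0.8352) x2=(0.9781, -1.2266, -1.0623)
step 20: x0=(-0.6416, 0.7333, 0.4460) x1=(0.0786, -0.7183, -0.8290) x2=(1.0128, -1.2340, -1.0569)
step 21: x0=(-0.6245, 0.7242, 0.4401) x1=(0.0638, -0.7132, -0.8229) x2=(1.0469, -1.2410, -1.0514)
step 22: x0=(-0.6075, 0.7151, 0.4342) x1=(0.0495, -0.7084, -0.8170) x2=(1.0805, -1.2478, -1.0457)
step 23: x0=(-0.5904, 0.7060, 0.4282) x1=(0.0358, -0.7038, -0.8111) x2=(1.1137, -1.2543, -1.0400)
step 24: x0=(-0.5733, 0.6968, 0.4222) x1=(0.0224, -0.6995, -0.8054) x2=(1.1465, -1.2607, -1.0341)
step 25: x0=(-0.5562, 0.6876, 0.4162) x1=(0.0093, -0.6953, -0.7996) x2=(1.1790, -1.2669, -1.0283)
step 26: x0=(-0.5390, 0.6784, 0.4102) x1=(-0.0034, -0.6912, -0.7940) x2=(1.2112, -1.2729, -1.0223)
step 27: x0=(-0.5219, 0.6691, 0.4041) x1=(-0.0160, -0.6871, -0.7883) x2=(1.2432, -1.2789, -1.0163)
step 28: x0=(-0.5047, 0.6598, 0.3979) x1=(-0.0284, -0.6832, -0.7827) x2=(1.2751, -1.2848, -1.0103)
step 29: x0=(-0.4875, 0.6503, 0.3917) x1=(-0.0406, -0.6793, -0.7770) x2=(1.3068, -1.2906, -1.0043)
step 30: x0=(-0.4703, 0.6409, 0.3855) x1=(-0.0528, -0.6754, -0.7714) x2=(1.3384, -1.2964, -0.9982)
step 31: x0=(-0.4530, 0.6313, 0.3791) x1=(-0.0648, -0.6716, -0.7658) x2=(1.3699, -1.3021, -0.9922)
step 32: x0=(-0.4357, 0.6217, 0.3727) x1=(-0.0767, -0.6677, -0.7601) x2=(1.4013, -1.3078, -0.9861)
step 33: x0=(-0.4184, 0.6120, 0.3663) x1=(-0.0886, -0.6639, -0.7544) x2=(1.4326, -1.3135, -0.9800)
step 34: x0=(-0.4011, 0.6022, 0.3597) x1=(-0.1004, -0.6600, -0.7487) x2=(1.4639, -1.3191, -0.9739)
step 35: x0=(-0.3838, 0.5922, 0.3531) x1=(-0.1122, -0.6561, -0.7430) x2=(1.4952, -1.3248, -0.9678)

pair (1,2), distance 0.8196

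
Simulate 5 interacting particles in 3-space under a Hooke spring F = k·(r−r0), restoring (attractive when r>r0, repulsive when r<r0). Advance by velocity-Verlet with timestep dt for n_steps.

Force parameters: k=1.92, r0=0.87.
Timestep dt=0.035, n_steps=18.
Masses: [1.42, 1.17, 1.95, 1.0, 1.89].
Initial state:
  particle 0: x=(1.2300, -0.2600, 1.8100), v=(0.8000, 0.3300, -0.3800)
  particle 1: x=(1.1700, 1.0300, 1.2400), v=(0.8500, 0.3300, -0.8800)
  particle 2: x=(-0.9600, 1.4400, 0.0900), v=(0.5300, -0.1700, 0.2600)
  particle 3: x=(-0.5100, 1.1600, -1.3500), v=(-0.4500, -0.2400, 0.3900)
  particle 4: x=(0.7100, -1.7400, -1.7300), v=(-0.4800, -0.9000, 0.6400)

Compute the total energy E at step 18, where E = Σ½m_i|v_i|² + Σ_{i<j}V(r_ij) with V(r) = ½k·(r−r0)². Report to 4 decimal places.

58.7050

step 0: x0=(1.2300, -0.2600, 1.8100) x1=(1.1700, 1.0300, 1.2400) x2=(-0.9600, 1.4400, 0.0900) x3=(-0.5100, 1.1600, -1.3500) x4=(0.7100, -1.7400, -1.7300)
step 1: x0=(1.2552, -0.2470, 1.7912) x1=(1.1968, 1.0392, 1.2045) x2=(-0.9387, 1.4316, 0.0991) x3=(-0.5219, 1.1479, -1.3309) x4=(0.6923, -1.7666, -1.7034)
step 2: x0=(1.2747, -0.2314, 1.7614) x1=(1.2176, 1.0437, 1.1597) x2=(-0.9121, 1.4182, 0.1081) x3=(-0.5261, 1.1283, -1.3010) x4=(0.6730, -1.7832, -1.6685)
step 3: x0=(1.2885, -0.2132, 1.7210) x1=(1.2324, 1.0433, 1.1061) x2=(-0.8803, 1.3999, 0.1169) x3=(-0.5224, 1.1015, -1.2607) x4=(0.6521, -1.7898, -1.6254)
step 4: x0=(1.2965, -0.1926, 1.6703) x1=(1.2412, 1.0380, 1.0440) x2=(-0.8433, 1.3768, 0.1256) x3=(-0.5108, 1.0675, -1.2104) x4=(0.6299, -1.7864, -1.5745)
step 5: x0=(1.2988, -0.1698, 1.6096) x1=(1.2440, 1.0279, 0.9740) x2=(-0.8014, 1.3489, 0.1342) x3=(-0.4916, 1.0267, -1.1507) x4=(0.6064, -1.7732, -1.5160)
step 6: x0=(1.2955, -0.1451, 1.5394) x1=(1.2409, 1.0130, 0.8967) x2=(-0.7548, 1.3165, 0.1425) x3=(-0.4648, 0.9794, -1.0822) x4=(0.5819, -1.7504, -1.4503)
step 7: x0=(1.2868, -0.1186, 1.4603) x1=(1.2322, 0.9933, 0.8126) x2=(-0.7036, 1.2797, 0.1505) x3=(-0.4307, 0.9259, -1.0057) x4=(0.5565, -1.7181, -1.3777)
step 8: x0=(1.2729, -0.0906, 1.3729) x1=(1.2181, 0.9691, 0.7225) x2=(-0.6482, 1.2387, 0.1583) x3=(-0.3898, 0.8666, -0.9220) x4=(0.5304, -1.6766, -1.2986)
step 9: x0=(1.2539, -0.0615, 1.2780) x1=(1.1988, 0.9404, 0.6271) x2=(-0.5888, 1.1936, 0.1658) x3=(-0.3424, 0.8021, -0.8320) x4=(0.5037, -1.6264, -1.2136)
step 10: x0=(1.2302, -0.0313, 1.1762) x1=(1.1749, 0.9075, 0.5271) x2=(-0.5258, 1.1448, 0.1730) x3=(-0.2891, 0.7327, -0.7367) x4=(0.4766, -1.5679, -1.1232)
step 11: x0=(1.2022, -0.0006, 1.0684) x1=(1.1466, 0.8706, 0.4233) x2=(-0.4595, 1.0925, 0.1799) x3=(-0.2304, 0.6591, -0.6371) x4=(0.4492, -1.5015, -1.0278)
step 12: x0=(1.1701, 0.0306, 0.9554) x1=(1.1144, 0.8301, 0.3164) x2=(-0.3903, 1.0370, 0.1864) x3=(-0.1671, 0.5816, -0.5341) x4=(0.4217, -1.4279, -0.9280)
step 13: x0=(1.1345, 0.0618, 0.8380) x1=(1.0789, 0.7862, 0.2072) x2=(-0.3186, 0.9787, 0.1926) x3=(-0.0998, 0.5009, -0.4287) x4=(0.3943, -1.3476, -0.8243)
step 14: x0=(1.0957, 0.0929, 0.7171) x1=(1.0406, 0.7394, 0.0963) x2=(-0.2448, 0.9179, 0.1985) x3=(-0.0293, 0.4174, -0.3218) x4=(0.3671, -1.2612, -0.7175)
step 15: x0=(1.0544, 0.1236, 0.5937) x1=(1.0000, 0.6900, -0.0158) x2=(-0.1692, 0.8549, 0.2039) x3=(0.0436, 0.3315, -0.2142) x4=(0.3402, -1.1695, -0.6080)
step 16: x0=(1.0110, 0.1538, 0.4685) x1=(0.9577, 0.6384, -0.1286) x2=(-0.0923, 0.7901, 0.2091) x3=(0.1181, 0.2438, -0.1066) x4=(0.3137, -1.0733, -0.4964)
step 17: x0=(0.9662, 0.1831, 0.3423) x1=(0.9141, 0.5852, -0.2417) x2=(-0.0145, 0.7240, 0.2138) x3=(0.1935, 0.1545, 0.0008) x4=(0.2877, -0.9732, -0.3833)
step 18: x0=(0.9206, 0.2118, 0.2158) x1=(0.8695, 0.5306, -0.3551) x2=(0.0638, 0.6569, 0.2182) x3=(0.2690, 0.0640, 0.1076) x4=(0.2622, -0.8700, -0.2692)
step 0 velocities: v0=(0.8000, 0.3300, -0.3800) v1=(0.8500, 0.3300, -0.8800) v2=(0.5300, -0.1700, 0.2600) v3=(-0.4500, -0.2400, 0.3900) v4=(-0.4800, -0.9000, 0.6400)
step 0: KE=3.5180, PE=55.2509, E=58.7688
step 18 velocities: v0=(-1.3056, 0.8082, -3.6136) v1=(-1.2842, -1.5726, -3.2418) v2=(2.2422, -1.9275, 0.1218) v3=(2.1549, -2.5975, 3.0489) v4=(-0.7217, 2.9791, 3.2673)
step 18: KE=57.3537, PE=1.3513, E=58.7050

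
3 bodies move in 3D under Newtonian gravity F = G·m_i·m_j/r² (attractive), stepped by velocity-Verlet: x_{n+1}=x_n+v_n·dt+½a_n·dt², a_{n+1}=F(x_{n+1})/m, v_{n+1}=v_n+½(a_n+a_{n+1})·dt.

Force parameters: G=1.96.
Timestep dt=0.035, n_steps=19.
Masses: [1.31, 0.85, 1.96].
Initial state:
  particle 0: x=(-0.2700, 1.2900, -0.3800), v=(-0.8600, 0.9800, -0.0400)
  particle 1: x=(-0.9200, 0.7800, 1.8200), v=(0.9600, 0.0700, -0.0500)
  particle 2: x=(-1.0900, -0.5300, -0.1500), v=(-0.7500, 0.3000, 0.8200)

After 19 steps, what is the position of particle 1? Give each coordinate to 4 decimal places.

step 0: x0=(-0.2700, 1.2900, -0.3800) x1=(-0.9200, 0.7800, 1.8200) x2=(-1.0900, -0.5300, -0.1500)
step 1: x0=(-0.3004, 1.3237, -0.3812) x1=(-0.8864, 0.7823, 1.8176) x2=(-1.1161, -0.5190, -0.1212)
step 2: x0=(-0.3313, 1.3563, -0.3818) x1=(-0.8526, 0.7842, 1.8140) x2=(-1.1418, -0.5072, -0.0922)
step 3: x0=(-0.3628, 1.3878, -0.3820) x1=(-0.8189, 0.7858, 1.8091) x2=(-1.1672, -0.4945, -0.0630)
step 4: x0=(-0.3948, 1.4183, -0.3816) x1=(-0.7852, 0.7871, 1.8030) x2=(-1.1923, -0.4808, -0.0335)
step 5: x0=(-0.4272, 1.4476, -0.3807) x1=(-0.7516, 0.7880, 1.7955) x2=(-1.2170, -0.4663, -0.0039)
step 6: x0=(-0.4601, 1.4758, -0.3792) x1=(-0.7180, 0.7885, 1.7868) x2=(-1.2413, -0.4510, 0.0259)
step 7: x0=(-0.4934, 1.5030, -0.3772) x1=(-0.6846, 0.7887, 1.7767) x2=(-1.2653, -0.4347, 0.0559)
step 8: x0=(-0.5272, 1.5291, -0.3745) x1=(-0.6515, 0.7885, 1.7652) x2=(-1.2889, -0.4176, 0.0861)
step 9: x0=(-0.5613, 1.5542, -0.3713) x1=(-0.6186, 0.7880, 1.7524) x2=(-1.3122, -0.3996, 0.1166)
step 10: x0=(-0.5958, 1.5782, -0.3675) x1=(-0.5860, 0.7871, 1.7382) x2=(-1.3351, -0.3808, 0.1471)
step 11: x0=(-0.6306, 1.6011, -0.3630) x1=(-0.5538, 0.7859, 1.7227) x2=(-1.3576, -0.3611, 0.1779)
step 12: x0=(-0.6658, 1.6229, -0.3579) x1=(-0.5220, 0.7842, 1.7057) x2=(-1.3796, -0.3405, 0.2089)
step 13: x0=(-0.7012, 1.6437, -0.3522) x1=(-0.4907, 0.7823, 1.6874) x2=(-1.4013, -0.3191, 0.2400)
step 14: x0=(-0.7370, 1.6635, -0.3458) x1=(-0.4600, 0.7799, 1.6677) x2=(-1.4225, -0.2967, 0.2713)
step 15: x0=(-0.7730, 1.6821, -0.3388) x1=(-0.4300, 0.7772, 1.6466) x2=(-1.4433, -0.2735, 0.3028)
step 16: x0=(-0.8092, 1.6997, -0.3311) x1=(-0.4006, 0.7741, 1.6241) x2=(-1.4636, -0.2494, 0.3344)
step 17: x0=(-0.8457, 1.7162, -0.3227) x1=(-0.3721, 0.7706, 1.6002) x2=(-1.4834, -0.2245, 0.3661)
step 18: x0=(-0.8824, 1.7316, -0.3136) x1=(-0.3444, 0.7668, 1.5749) x2=(-1.5026, -0.1986, 0.3980)
step 19: x0=(-0.9193, 1.7459, -0.3038) x1=(-0.3176, 0.7626, 1.5483) x2=(-1.5214, -0.1719, 0.4300)

(-0.3176, 0.7626, 1.5483)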